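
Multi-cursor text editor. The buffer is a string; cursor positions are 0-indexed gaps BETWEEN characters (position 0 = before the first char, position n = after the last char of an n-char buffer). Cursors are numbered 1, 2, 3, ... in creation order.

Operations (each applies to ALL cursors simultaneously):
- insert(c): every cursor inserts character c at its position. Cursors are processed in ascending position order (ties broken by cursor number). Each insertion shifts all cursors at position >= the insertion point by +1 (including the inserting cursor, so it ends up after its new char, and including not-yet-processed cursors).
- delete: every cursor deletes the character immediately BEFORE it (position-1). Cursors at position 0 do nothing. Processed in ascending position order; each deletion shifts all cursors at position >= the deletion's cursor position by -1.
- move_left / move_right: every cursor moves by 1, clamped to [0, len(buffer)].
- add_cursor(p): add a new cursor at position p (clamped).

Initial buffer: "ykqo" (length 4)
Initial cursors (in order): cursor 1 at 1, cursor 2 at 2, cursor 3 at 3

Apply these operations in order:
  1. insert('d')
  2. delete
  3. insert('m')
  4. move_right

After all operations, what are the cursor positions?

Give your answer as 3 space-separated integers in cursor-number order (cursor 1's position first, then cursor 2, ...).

Answer: 3 5 7

Derivation:
After op 1 (insert('d')): buffer="ydkdqdo" (len 7), cursors c1@2 c2@4 c3@6, authorship .1.2.3.
After op 2 (delete): buffer="ykqo" (len 4), cursors c1@1 c2@2 c3@3, authorship ....
After op 3 (insert('m')): buffer="ymkmqmo" (len 7), cursors c1@2 c2@4 c3@6, authorship .1.2.3.
After op 4 (move_right): buffer="ymkmqmo" (len 7), cursors c1@3 c2@5 c3@7, authorship .1.2.3.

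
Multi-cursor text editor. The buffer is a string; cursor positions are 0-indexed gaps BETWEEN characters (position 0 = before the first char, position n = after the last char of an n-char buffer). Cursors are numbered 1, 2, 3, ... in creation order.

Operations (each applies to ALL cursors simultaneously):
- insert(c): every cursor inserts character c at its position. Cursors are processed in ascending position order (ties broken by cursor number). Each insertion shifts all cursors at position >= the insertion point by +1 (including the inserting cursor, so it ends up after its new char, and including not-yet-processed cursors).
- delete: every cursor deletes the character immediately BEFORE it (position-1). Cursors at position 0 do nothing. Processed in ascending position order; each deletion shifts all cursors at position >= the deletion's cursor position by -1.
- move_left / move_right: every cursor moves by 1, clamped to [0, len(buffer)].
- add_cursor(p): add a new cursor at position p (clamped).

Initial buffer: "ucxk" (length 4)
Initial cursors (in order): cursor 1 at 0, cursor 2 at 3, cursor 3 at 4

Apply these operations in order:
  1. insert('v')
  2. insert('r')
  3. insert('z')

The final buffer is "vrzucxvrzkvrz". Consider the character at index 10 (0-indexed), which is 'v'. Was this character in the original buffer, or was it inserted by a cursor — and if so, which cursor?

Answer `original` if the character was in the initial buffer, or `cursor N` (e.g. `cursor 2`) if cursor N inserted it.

After op 1 (insert('v')): buffer="vucxvkv" (len 7), cursors c1@1 c2@5 c3@7, authorship 1...2.3
After op 2 (insert('r')): buffer="vrucxvrkvr" (len 10), cursors c1@2 c2@7 c3@10, authorship 11...22.33
After op 3 (insert('z')): buffer="vrzucxvrzkvrz" (len 13), cursors c1@3 c2@9 c3@13, authorship 111...222.333
Authorship (.=original, N=cursor N): 1 1 1 . . . 2 2 2 . 3 3 3
Index 10: author = 3

Answer: cursor 3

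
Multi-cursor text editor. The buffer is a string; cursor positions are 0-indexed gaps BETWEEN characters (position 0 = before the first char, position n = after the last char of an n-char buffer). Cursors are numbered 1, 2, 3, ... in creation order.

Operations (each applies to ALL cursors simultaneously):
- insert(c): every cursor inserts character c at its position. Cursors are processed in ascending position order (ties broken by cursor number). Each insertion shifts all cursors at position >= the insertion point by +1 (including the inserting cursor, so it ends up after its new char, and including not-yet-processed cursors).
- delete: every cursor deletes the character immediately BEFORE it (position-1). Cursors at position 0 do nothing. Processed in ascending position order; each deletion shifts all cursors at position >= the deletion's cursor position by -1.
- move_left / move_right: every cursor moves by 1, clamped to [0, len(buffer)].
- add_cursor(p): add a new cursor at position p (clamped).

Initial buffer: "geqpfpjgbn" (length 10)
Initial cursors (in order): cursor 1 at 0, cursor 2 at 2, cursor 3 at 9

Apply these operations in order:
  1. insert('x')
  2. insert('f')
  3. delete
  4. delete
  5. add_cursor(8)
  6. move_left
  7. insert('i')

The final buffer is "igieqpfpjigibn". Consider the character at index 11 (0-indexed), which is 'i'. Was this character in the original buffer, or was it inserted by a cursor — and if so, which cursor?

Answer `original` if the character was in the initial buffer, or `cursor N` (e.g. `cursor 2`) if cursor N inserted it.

After op 1 (insert('x')): buffer="xgexqpfpjgbxn" (len 13), cursors c1@1 c2@4 c3@12, authorship 1..2.......3.
After op 2 (insert('f')): buffer="xfgexfqpfpjgbxfn" (len 16), cursors c1@2 c2@6 c3@15, authorship 11..22.......33.
After op 3 (delete): buffer="xgexqpfpjgbxn" (len 13), cursors c1@1 c2@4 c3@12, authorship 1..2.......3.
After op 4 (delete): buffer="geqpfpjgbn" (len 10), cursors c1@0 c2@2 c3@9, authorship ..........
After op 5 (add_cursor(8)): buffer="geqpfpjgbn" (len 10), cursors c1@0 c2@2 c4@8 c3@9, authorship ..........
After op 6 (move_left): buffer="geqpfpjgbn" (len 10), cursors c1@0 c2@1 c4@7 c3@8, authorship ..........
After op 7 (insert('i')): buffer="igieqpfpjigibn" (len 14), cursors c1@1 c2@3 c4@10 c3@12, authorship 1.2......4.3..
Authorship (.=original, N=cursor N): 1 . 2 . . . . . . 4 . 3 . .
Index 11: author = 3

Answer: cursor 3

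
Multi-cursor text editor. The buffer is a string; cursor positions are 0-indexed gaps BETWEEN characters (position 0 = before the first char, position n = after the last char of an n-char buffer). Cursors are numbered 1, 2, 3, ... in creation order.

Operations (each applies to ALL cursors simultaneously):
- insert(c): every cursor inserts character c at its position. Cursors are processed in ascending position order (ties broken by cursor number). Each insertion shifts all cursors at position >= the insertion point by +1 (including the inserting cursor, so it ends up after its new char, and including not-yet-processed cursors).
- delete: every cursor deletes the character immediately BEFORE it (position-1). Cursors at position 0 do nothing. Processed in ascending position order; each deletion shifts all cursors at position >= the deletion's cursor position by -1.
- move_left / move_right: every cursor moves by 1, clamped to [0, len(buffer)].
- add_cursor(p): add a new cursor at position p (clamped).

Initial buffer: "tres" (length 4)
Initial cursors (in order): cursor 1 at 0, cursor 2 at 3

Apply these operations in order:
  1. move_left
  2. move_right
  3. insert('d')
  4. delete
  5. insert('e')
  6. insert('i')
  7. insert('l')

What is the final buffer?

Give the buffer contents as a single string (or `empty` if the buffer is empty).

Answer: teilreeils

Derivation:
After op 1 (move_left): buffer="tres" (len 4), cursors c1@0 c2@2, authorship ....
After op 2 (move_right): buffer="tres" (len 4), cursors c1@1 c2@3, authorship ....
After op 3 (insert('d')): buffer="tdreds" (len 6), cursors c1@2 c2@5, authorship .1..2.
After op 4 (delete): buffer="tres" (len 4), cursors c1@1 c2@3, authorship ....
After op 5 (insert('e')): buffer="terees" (len 6), cursors c1@2 c2@5, authorship .1..2.
After op 6 (insert('i')): buffer="teireeis" (len 8), cursors c1@3 c2@7, authorship .11..22.
After op 7 (insert('l')): buffer="teilreeils" (len 10), cursors c1@4 c2@9, authorship .111..222.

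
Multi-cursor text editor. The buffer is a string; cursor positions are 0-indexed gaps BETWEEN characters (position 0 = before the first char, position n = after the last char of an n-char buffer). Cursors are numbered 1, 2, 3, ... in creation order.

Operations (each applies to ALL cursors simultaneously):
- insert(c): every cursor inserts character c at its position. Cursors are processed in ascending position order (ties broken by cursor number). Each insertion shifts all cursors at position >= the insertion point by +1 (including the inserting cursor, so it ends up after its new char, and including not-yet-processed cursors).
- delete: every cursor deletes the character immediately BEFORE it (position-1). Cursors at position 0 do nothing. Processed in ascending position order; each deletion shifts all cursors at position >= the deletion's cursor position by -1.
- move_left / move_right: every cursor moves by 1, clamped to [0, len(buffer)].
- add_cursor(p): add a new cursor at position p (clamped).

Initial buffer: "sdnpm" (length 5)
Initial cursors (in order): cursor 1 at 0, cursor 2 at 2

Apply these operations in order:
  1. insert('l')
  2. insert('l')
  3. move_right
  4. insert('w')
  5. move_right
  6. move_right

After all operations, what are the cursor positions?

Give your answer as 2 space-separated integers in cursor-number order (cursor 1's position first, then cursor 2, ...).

After op 1 (insert('l')): buffer="lsdlnpm" (len 7), cursors c1@1 c2@4, authorship 1..2...
After op 2 (insert('l')): buffer="llsdllnpm" (len 9), cursors c1@2 c2@6, authorship 11..22...
After op 3 (move_right): buffer="llsdllnpm" (len 9), cursors c1@3 c2@7, authorship 11..22...
After op 4 (insert('w')): buffer="llswdllnwpm" (len 11), cursors c1@4 c2@9, authorship 11.1.22.2..
After op 5 (move_right): buffer="llswdllnwpm" (len 11), cursors c1@5 c2@10, authorship 11.1.22.2..
After op 6 (move_right): buffer="llswdllnwpm" (len 11), cursors c1@6 c2@11, authorship 11.1.22.2..

Answer: 6 11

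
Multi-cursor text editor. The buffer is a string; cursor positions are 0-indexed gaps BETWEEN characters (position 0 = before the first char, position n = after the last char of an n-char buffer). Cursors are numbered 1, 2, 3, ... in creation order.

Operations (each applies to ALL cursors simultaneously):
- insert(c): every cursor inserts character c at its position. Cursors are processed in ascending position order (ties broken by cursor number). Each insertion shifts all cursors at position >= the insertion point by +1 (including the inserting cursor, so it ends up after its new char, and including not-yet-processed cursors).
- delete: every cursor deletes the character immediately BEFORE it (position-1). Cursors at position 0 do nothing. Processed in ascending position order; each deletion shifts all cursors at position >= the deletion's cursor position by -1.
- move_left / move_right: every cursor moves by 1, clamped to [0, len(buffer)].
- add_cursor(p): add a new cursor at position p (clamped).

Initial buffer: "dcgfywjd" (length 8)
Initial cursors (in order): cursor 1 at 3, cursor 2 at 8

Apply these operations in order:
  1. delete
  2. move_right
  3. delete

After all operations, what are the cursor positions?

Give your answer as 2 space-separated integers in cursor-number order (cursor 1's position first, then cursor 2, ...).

Answer: 2 4

Derivation:
After op 1 (delete): buffer="dcfywj" (len 6), cursors c1@2 c2@6, authorship ......
After op 2 (move_right): buffer="dcfywj" (len 6), cursors c1@3 c2@6, authorship ......
After op 3 (delete): buffer="dcyw" (len 4), cursors c1@2 c2@4, authorship ....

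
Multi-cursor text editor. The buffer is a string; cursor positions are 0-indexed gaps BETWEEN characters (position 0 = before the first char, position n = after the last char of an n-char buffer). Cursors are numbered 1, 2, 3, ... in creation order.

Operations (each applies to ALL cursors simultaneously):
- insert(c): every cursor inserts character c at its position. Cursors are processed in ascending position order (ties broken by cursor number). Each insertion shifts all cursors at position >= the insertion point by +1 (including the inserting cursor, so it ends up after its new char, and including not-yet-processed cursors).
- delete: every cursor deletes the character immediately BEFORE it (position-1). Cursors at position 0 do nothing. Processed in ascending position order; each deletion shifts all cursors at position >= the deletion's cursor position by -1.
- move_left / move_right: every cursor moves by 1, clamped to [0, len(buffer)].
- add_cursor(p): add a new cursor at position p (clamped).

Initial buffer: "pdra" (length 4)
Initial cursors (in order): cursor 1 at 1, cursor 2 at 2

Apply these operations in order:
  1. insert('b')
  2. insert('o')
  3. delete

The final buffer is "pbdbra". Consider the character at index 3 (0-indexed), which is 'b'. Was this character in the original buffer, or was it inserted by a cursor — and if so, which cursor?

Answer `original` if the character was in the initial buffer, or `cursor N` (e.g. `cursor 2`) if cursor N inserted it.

Answer: cursor 2

Derivation:
After op 1 (insert('b')): buffer="pbdbra" (len 6), cursors c1@2 c2@4, authorship .1.2..
After op 2 (insert('o')): buffer="pbodbora" (len 8), cursors c1@3 c2@6, authorship .11.22..
After op 3 (delete): buffer="pbdbra" (len 6), cursors c1@2 c2@4, authorship .1.2..
Authorship (.=original, N=cursor N): . 1 . 2 . .
Index 3: author = 2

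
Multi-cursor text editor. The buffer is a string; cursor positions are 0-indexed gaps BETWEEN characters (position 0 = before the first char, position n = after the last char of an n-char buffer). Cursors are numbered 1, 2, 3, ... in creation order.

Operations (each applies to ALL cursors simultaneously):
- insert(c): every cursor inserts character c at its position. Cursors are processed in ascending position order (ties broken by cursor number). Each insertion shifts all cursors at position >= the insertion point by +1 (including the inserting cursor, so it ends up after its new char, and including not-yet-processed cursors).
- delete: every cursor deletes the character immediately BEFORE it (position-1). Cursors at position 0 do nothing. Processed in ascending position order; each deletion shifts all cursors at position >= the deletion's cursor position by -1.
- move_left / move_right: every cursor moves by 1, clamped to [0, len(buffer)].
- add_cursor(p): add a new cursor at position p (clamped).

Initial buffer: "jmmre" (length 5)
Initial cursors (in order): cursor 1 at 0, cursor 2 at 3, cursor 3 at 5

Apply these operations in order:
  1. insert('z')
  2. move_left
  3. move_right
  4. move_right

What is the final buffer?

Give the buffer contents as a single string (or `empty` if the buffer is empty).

Answer: zjmmzrez

Derivation:
After op 1 (insert('z')): buffer="zjmmzrez" (len 8), cursors c1@1 c2@5 c3@8, authorship 1...2..3
After op 2 (move_left): buffer="zjmmzrez" (len 8), cursors c1@0 c2@4 c3@7, authorship 1...2..3
After op 3 (move_right): buffer="zjmmzrez" (len 8), cursors c1@1 c2@5 c3@8, authorship 1...2..3
After op 4 (move_right): buffer="zjmmzrez" (len 8), cursors c1@2 c2@6 c3@8, authorship 1...2..3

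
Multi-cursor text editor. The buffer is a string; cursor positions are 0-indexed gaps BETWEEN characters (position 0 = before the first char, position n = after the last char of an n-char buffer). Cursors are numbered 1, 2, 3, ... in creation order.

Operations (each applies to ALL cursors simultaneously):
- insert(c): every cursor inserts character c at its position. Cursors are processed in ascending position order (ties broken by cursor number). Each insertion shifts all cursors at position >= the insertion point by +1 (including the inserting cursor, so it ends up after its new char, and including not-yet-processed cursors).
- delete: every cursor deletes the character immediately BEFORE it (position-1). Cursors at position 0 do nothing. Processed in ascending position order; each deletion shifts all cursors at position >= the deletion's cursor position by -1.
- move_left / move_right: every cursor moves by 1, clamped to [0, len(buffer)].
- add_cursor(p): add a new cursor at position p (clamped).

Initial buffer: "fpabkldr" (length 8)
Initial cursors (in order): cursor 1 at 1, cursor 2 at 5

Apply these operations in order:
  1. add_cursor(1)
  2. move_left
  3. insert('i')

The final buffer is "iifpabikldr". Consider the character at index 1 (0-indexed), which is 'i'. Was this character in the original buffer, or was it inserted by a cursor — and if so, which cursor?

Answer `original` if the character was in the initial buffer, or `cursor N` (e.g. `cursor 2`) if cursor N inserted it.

Answer: cursor 3

Derivation:
After op 1 (add_cursor(1)): buffer="fpabkldr" (len 8), cursors c1@1 c3@1 c2@5, authorship ........
After op 2 (move_left): buffer="fpabkldr" (len 8), cursors c1@0 c3@0 c2@4, authorship ........
After op 3 (insert('i')): buffer="iifpabikldr" (len 11), cursors c1@2 c3@2 c2@7, authorship 13....2....
Authorship (.=original, N=cursor N): 1 3 . . . . 2 . . . .
Index 1: author = 3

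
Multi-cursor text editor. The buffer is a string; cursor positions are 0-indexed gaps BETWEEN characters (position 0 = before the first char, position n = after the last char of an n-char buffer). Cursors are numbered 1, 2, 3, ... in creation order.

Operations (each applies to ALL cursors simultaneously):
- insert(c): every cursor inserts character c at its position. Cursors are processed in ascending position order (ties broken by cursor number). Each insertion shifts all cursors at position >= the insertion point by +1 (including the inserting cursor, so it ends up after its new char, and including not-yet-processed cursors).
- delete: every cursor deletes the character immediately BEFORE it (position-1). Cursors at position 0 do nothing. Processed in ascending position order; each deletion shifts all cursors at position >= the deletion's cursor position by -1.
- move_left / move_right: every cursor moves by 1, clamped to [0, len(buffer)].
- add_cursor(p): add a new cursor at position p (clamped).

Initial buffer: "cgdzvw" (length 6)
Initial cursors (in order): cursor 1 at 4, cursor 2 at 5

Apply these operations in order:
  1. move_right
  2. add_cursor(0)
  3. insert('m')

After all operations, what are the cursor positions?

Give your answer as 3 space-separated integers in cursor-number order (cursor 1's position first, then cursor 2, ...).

After op 1 (move_right): buffer="cgdzvw" (len 6), cursors c1@5 c2@6, authorship ......
After op 2 (add_cursor(0)): buffer="cgdzvw" (len 6), cursors c3@0 c1@5 c2@6, authorship ......
After op 3 (insert('m')): buffer="mcgdzvmwm" (len 9), cursors c3@1 c1@7 c2@9, authorship 3.....1.2

Answer: 7 9 1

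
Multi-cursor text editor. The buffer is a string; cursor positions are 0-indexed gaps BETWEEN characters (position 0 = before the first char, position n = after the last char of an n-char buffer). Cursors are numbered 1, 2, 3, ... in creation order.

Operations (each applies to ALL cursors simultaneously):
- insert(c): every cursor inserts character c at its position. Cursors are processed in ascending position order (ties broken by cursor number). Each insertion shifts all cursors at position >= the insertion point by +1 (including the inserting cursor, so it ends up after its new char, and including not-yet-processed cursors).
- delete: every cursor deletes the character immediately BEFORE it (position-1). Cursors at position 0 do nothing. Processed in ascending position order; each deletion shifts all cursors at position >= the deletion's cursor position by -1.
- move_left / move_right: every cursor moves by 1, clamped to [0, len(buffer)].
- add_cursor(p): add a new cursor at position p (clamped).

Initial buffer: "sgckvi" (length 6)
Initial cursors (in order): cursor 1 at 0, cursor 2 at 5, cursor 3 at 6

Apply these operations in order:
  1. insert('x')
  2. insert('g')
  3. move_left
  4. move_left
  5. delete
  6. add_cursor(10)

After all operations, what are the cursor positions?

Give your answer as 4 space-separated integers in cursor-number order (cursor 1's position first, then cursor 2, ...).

After op 1 (insert('x')): buffer="xsgckvxix" (len 9), cursors c1@1 c2@7 c3@9, authorship 1.....2.3
After op 2 (insert('g')): buffer="xgsgckvxgixg" (len 12), cursors c1@2 c2@9 c3@12, authorship 11.....22.33
After op 3 (move_left): buffer="xgsgckvxgixg" (len 12), cursors c1@1 c2@8 c3@11, authorship 11.....22.33
After op 4 (move_left): buffer="xgsgckvxgixg" (len 12), cursors c1@0 c2@7 c3@10, authorship 11.....22.33
After op 5 (delete): buffer="xgsgckxgxg" (len 10), cursors c1@0 c2@6 c3@8, authorship 11....2233
After op 6 (add_cursor(10)): buffer="xgsgckxgxg" (len 10), cursors c1@0 c2@6 c3@8 c4@10, authorship 11....2233

Answer: 0 6 8 10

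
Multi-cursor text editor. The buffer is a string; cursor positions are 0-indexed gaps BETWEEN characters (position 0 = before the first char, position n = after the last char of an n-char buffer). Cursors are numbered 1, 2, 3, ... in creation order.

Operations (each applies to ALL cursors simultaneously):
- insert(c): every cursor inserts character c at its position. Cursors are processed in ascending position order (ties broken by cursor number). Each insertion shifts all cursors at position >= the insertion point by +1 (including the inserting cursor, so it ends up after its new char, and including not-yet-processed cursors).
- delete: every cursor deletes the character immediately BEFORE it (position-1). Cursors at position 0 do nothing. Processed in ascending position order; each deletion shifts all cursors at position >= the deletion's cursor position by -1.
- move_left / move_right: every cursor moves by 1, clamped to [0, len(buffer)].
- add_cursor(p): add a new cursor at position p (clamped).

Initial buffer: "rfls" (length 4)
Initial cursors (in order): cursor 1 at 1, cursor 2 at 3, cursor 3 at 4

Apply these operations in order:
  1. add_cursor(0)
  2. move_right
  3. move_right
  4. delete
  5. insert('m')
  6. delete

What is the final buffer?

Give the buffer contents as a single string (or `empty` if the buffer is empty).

Answer: empty

Derivation:
After op 1 (add_cursor(0)): buffer="rfls" (len 4), cursors c4@0 c1@1 c2@3 c3@4, authorship ....
After op 2 (move_right): buffer="rfls" (len 4), cursors c4@1 c1@2 c2@4 c3@4, authorship ....
After op 3 (move_right): buffer="rfls" (len 4), cursors c4@2 c1@3 c2@4 c3@4, authorship ....
After op 4 (delete): buffer="" (len 0), cursors c1@0 c2@0 c3@0 c4@0, authorship 
After op 5 (insert('m')): buffer="mmmm" (len 4), cursors c1@4 c2@4 c3@4 c4@4, authorship 1234
After op 6 (delete): buffer="" (len 0), cursors c1@0 c2@0 c3@0 c4@0, authorship 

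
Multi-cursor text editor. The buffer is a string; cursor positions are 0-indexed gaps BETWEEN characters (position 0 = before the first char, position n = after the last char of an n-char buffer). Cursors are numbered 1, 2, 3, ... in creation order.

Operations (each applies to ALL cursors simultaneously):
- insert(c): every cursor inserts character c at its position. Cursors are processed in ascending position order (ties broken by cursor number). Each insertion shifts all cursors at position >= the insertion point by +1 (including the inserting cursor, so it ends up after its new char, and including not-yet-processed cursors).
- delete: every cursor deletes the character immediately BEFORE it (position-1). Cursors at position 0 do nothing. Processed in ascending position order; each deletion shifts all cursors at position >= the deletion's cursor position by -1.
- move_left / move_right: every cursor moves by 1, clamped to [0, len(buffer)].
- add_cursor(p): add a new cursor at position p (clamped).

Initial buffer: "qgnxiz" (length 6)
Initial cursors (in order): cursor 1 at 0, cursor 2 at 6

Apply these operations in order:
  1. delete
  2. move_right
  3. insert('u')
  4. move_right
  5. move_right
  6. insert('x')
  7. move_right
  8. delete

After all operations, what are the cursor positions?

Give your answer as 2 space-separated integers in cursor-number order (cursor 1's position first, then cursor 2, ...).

After op 1 (delete): buffer="qgnxi" (len 5), cursors c1@0 c2@5, authorship .....
After op 2 (move_right): buffer="qgnxi" (len 5), cursors c1@1 c2@5, authorship .....
After op 3 (insert('u')): buffer="qugnxiu" (len 7), cursors c1@2 c2@7, authorship .1....2
After op 4 (move_right): buffer="qugnxiu" (len 7), cursors c1@3 c2@7, authorship .1....2
After op 5 (move_right): buffer="qugnxiu" (len 7), cursors c1@4 c2@7, authorship .1....2
After op 6 (insert('x')): buffer="qugnxxiux" (len 9), cursors c1@5 c2@9, authorship .1..1..22
After op 7 (move_right): buffer="qugnxxiux" (len 9), cursors c1@6 c2@9, authorship .1..1..22
After op 8 (delete): buffer="qugnxiu" (len 7), cursors c1@5 c2@7, authorship .1..1.2

Answer: 5 7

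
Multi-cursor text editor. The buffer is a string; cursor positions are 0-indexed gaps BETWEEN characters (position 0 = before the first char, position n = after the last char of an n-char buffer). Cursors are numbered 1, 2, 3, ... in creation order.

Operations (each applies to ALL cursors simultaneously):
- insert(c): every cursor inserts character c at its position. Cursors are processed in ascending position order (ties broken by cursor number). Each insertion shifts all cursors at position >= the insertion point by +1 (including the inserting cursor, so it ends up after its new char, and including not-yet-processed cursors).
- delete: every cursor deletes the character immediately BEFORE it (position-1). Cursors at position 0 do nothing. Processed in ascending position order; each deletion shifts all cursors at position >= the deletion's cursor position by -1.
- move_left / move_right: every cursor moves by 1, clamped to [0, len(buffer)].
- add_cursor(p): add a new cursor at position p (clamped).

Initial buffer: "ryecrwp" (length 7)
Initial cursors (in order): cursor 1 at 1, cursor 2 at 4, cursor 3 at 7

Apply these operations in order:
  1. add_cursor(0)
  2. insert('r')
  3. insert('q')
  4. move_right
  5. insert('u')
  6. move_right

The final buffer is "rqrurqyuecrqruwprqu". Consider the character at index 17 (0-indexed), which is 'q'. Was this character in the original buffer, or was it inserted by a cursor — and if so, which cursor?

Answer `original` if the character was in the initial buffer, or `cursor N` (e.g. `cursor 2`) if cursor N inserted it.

After op 1 (add_cursor(0)): buffer="ryecrwp" (len 7), cursors c4@0 c1@1 c2@4 c3@7, authorship .......
After op 2 (insert('r')): buffer="rrryecrrwpr" (len 11), cursors c4@1 c1@3 c2@7 c3@11, authorship 4.1...2...3
After op 3 (insert('q')): buffer="rqrrqyecrqrwprq" (len 15), cursors c4@2 c1@5 c2@10 c3@15, authorship 44.11...22...33
After op 4 (move_right): buffer="rqrrqyecrqrwprq" (len 15), cursors c4@3 c1@6 c2@11 c3@15, authorship 44.11...22...33
After op 5 (insert('u')): buffer="rqrurqyuecrqruwprqu" (len 19), cursors c4@4 c1@8 c2@14 c3@19, authorship 44.411.1..22.2..333
After op 6 (move_right): buffer="rqrurqyuecrqruwprqu" (len 19), cursors c4@5 c1@9 c2@15 c3@19, authorship 44.411.1..22.2..333
Authorship (.=original, N=cursor N): 4 4 . 4 1 1 . 1 . . 2 2 . 2 . . 3 3 3
Index 17: author = 3

Answer: cursor 3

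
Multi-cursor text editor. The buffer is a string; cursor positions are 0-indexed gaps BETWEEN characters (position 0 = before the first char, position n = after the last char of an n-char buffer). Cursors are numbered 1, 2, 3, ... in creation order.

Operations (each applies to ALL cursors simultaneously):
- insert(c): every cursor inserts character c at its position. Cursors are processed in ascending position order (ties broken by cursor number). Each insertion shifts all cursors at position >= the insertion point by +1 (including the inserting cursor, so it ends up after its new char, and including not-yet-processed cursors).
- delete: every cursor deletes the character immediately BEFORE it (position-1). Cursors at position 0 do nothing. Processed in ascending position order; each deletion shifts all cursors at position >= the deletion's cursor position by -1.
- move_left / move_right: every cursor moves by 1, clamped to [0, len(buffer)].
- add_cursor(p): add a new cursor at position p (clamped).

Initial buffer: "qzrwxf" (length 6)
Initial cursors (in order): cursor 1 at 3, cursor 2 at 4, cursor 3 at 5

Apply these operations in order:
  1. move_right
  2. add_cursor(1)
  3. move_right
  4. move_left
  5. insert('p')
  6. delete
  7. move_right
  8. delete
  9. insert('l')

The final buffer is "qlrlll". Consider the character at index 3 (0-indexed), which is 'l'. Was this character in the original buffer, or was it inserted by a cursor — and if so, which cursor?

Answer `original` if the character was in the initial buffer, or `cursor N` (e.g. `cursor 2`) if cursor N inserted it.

After op 1 (move_right): buffer="qzrwxf" (len 6), cursors c1@4 c2@5 c3@6, authorship ......
After op 2 (add_cursor(1)): buffer="qzrwxf" (len 6), cursors c4@1 c1@4 c2@5 c3@6, authorship ......
After op 3 (move_right): buffer="qzrwxf" (len 6), cursors c4@2 c1@5 c2@6 c3@6, authorship ......
After op 4 (move_left): buffer="qzrwxf" (len 6), cursors c4@1 c1@4 c2@5 c3@5, authorship ......
After op 5 (insert('p')): buffer="qpzrwpxppf" (len 10), cursors c4@2 c1@6 c2@9 c3@9, authorship .4...1.23.
After op 6 (delete): buffer="qzrwxf" (len 6), cursors c4@1 c1@4 c2@5 c3@5, authorship ......
After op 7 (move_right): buffer="qzrwxf" (len 6), cursors c4@2 c1@5 c2@6 c3@6, authorship ......
After op 8 (delete): buffer="qr" (len 2), cursors c4@1 c1@2 c2@2 c3@2, authorship ..
After op 9 (insert('l')): buffer="qlrlll" (len 6), cursors c4@2 c1@6 c2@6 c3@6, authorship .4.123
Authorship (.=original, N=cursor N): . 4 . 1 2 3
Index 3: author = 1

Answer: cursor 1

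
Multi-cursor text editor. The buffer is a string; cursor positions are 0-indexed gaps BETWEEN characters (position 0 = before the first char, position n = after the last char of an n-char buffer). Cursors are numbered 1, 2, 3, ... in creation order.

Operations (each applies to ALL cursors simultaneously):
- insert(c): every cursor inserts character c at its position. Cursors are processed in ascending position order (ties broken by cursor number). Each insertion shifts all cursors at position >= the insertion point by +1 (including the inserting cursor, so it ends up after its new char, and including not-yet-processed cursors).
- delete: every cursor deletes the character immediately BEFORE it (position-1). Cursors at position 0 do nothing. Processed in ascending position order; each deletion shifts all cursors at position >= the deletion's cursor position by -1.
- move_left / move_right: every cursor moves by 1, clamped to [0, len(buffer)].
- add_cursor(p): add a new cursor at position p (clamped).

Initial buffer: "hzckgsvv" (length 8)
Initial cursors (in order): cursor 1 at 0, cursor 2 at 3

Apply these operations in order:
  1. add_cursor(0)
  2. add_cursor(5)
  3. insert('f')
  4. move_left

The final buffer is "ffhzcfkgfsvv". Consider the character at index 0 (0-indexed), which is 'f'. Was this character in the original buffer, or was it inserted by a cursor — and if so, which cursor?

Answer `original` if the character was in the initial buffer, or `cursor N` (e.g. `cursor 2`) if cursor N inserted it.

After op 1 (add_cursor(0)): buffer="hzckgsvv" (len 8), cursors c1@0 c3@0 c2@3, authorship ........
After op 2 (add_cursor(5)): buffer="hzckgsvv" (len 8), cursors c1@0 c3@0 c2@3 c4@5, authorship ........
After op 3 (insert('f')): buffer="ffhzcfkgfsvv" (len 12), cursors c1@2 c3@2 c2@6 c4@9, authorship 13...2..4...
After op 4 (move_left): buffer="ffhzcfkgfsvv" (len 12), cursors c1@1 c3@1 c2@5 c4@8, authorship 13...2..4...
Authorship (.=original, N=cursor N): 1 3 . . . 2 . . 4 . . .
Index 0: author = 1

Answer: cursor 1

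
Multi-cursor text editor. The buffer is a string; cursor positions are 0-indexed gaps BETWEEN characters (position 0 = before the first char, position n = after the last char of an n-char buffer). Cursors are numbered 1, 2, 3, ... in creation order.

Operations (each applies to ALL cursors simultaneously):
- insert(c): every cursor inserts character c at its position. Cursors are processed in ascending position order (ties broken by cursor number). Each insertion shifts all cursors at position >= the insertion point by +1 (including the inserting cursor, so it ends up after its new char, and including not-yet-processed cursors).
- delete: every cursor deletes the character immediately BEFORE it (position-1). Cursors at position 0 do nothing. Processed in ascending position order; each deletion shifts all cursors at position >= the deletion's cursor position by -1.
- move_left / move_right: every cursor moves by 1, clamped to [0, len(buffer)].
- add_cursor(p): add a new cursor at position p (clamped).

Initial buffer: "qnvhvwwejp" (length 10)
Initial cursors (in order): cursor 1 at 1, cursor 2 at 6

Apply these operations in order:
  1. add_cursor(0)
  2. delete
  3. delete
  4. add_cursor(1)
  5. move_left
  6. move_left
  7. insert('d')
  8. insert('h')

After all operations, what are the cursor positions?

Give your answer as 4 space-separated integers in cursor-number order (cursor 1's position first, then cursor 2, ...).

Answer: 6 9 6 6

Derivation:
After op 1 (add_cursor(0)): buffer="qnvhvwwejp" (len 10), cursors c3@0 c1@1 c2@6, authorship ..........
After op 2 (delete): buffer="nvhvwejp" (len 8), cursors c1@0 c3@0 c2@4, authorship ........
After op 3 (delete): buffer="nvhwejp" (len 7), cursors c1@0 c3@0 c2@3, authorship .......
After op 4 (add_cursor(1)): buffer="nvhwejp" (len 7), cursors c1@0 c3@0 c4@1 c2@3, authorship .......
After op 5 (move_left): buffer="nvhwejp" (len 7), cursors c1@0 c3@0 c4@0 c2@2, authorship .......
After op 6 (move_left): buffer="nvhwejp" (len 7), cursors c1@0 c3@0 c4@0 c2@1, authorship .......
After op 7 (insert('d')): buffer="dddndvhwejp" (len 11), cursors c1@3 c3@3 c4@3 c2@5, authorship 134.2......
After op 8 (insert('h')): buffer="dddhhhndhvhwejp" (len 15), cursors c1@6 c3@6 c4@6 c2@9, authorship 134134.22......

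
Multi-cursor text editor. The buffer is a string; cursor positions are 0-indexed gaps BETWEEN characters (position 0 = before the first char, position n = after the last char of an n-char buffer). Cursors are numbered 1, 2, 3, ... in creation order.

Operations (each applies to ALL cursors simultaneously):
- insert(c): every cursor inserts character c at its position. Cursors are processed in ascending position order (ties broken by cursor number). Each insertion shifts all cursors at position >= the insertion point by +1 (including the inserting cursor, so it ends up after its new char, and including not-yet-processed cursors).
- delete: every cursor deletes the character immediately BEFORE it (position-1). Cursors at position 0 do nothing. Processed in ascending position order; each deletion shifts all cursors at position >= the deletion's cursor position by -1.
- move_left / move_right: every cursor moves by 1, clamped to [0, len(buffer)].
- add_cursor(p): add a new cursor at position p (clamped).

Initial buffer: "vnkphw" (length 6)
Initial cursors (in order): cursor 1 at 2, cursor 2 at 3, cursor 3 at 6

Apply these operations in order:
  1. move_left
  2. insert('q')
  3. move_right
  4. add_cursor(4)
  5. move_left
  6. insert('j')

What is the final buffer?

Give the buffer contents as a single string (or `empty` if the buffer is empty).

After op 1 (move_left): buffer="vnkphw" (len 6), cursors c1@1 c2@2 c3@5, authorship ......
After op 2 (insert('q')): buffer="vqnqkphqw" (len 9), cursors c1@2 c2@4 c3@8, authorship .1.2...3.
After op 3 (move_right): buffer="vqnqkphqw" (len 9), cursors c1@3 c2@5 c3@9, authorship .1.2...3.
After op 4 (add_cursor(4)): buffer="vqnqkphqw" (len 9), cursors c1@3 c4@4 c2@5 c3@9, authorship .1.2...3.
After op 5 (move_left): buffer="vqnqkphqw" (len 9), cursors c1@2 c4@3 c2@4 c3@8, authorship .1.2...3.
After op 6 (insert('j')): buffer="vqjnjqjkphqjw" (len 13), cursors c1@3 c4@5 c2@7 c3@12, authorship .11.422...33.

Answer: vqjnjqjkphqjw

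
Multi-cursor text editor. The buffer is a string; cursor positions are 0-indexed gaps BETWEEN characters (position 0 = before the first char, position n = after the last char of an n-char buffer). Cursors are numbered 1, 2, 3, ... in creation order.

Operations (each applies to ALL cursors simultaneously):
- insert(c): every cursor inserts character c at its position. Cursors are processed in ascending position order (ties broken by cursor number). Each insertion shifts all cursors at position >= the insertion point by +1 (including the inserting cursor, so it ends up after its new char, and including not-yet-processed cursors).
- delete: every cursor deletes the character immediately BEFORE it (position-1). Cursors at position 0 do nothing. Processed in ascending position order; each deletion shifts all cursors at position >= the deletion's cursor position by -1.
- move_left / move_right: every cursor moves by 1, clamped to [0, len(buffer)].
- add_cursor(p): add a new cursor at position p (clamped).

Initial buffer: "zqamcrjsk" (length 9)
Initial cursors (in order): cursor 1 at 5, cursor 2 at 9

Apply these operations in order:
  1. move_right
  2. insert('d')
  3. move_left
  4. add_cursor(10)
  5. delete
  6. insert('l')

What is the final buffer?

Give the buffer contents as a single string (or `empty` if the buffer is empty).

After op 1 (move_right): buffer="zqamcrjsk" (len 9), cursors c1@6 c2@9, authorship .........
After op 2 (insert('d')): buffer="zqamcrdjskd" (len 11), cursors c1@7 c2@11, authorship ......1...2
After op 3 (move_left): buffer="zqamcrdjskd" (len 11), cursors c1@6 c2@10, authorship ......1...2
After op 4 (add_cursor(10)): buffer="zqamcrdjskd" (len 11), cursors c1@6 c2@10 c3@10, authorship ......1...2
After op 5 (delete): buffer="zqamcdjd" (len 8), cursors c1@5 c2@7 c3@7, authorship .....1.2
After op 6 (insert('l')): buffer="zqamcldjlld" (len 11), cursors c1@6 c2@10 c3@10, authorship .....11.232

Answer: zqamcldjlld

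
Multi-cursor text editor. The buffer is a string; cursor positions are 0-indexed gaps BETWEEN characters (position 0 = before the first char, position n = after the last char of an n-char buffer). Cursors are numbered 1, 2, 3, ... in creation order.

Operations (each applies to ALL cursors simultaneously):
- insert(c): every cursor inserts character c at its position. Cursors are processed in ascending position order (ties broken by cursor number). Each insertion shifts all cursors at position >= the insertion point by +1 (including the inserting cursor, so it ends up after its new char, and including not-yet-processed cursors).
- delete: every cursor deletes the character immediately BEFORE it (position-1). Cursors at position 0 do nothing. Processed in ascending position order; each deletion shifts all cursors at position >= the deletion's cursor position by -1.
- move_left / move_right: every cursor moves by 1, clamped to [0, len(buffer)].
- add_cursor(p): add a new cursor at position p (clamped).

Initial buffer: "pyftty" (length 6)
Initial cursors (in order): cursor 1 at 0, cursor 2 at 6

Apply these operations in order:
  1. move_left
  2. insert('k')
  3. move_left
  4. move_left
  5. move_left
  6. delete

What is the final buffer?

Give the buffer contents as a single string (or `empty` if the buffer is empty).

After op 1 (move_left): buffer="pyftty" (len 6), cursors c1@0 c2@5, authorship ......
After op 2 (insert('k')): buffer="kpyfttky" (len 8), cursors c1@1 c2@7, authorship 1.....2.
After op 3 (move_left): buffer="kpyfttky" (len 8), cursors c1@0 c2@6, authorship 1.....2.
After op 4 (move_left): buffer="kpyfttky" (len 8), cursors c1@0 c2@5, authorship 1.....2.
After op 5 (move_left): buffer="kpyfttky" (len 8), cursors c1@0 c2@4, authorship 1.....2.
After op 6 (delete): buffer="kpyttky" (len 7), cursors c1@0 c2@3, authorship 1....2.

Answer: kpyttky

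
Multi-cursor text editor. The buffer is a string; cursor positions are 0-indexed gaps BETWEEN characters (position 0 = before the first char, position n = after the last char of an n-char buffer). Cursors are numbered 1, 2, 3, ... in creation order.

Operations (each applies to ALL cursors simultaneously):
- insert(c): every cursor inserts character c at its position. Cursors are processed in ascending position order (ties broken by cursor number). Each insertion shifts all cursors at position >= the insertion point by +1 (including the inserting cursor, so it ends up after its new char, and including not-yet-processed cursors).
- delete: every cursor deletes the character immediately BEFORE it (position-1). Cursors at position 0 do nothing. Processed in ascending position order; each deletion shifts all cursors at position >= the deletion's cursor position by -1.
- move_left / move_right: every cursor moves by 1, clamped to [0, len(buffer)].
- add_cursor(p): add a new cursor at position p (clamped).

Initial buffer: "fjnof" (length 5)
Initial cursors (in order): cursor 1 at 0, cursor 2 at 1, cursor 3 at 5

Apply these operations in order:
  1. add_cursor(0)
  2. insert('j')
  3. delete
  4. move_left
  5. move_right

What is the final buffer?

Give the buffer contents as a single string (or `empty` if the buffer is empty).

Answer: fjnof

Derivation:
After op 1 (add_cursor(0)): buffer="fjnof" (len 5), cursors c1@0 c4@0 c2@1 c3@5, authorship .....
After op 2 (insert('j')): buffer="jjfjjnofj" (len 9), cursors c1@2 c4@2 c2@4 c3@9, authorship 14.2....3
After op 3 (delete): buffer="fjnof" (len 5), cursors c1@0 c4@0 c2@1 c3@5, authorship .....
After op 4 (move_left): buffer="fjnof" (len 5), cursors c1@0 c2@0 c4@0 c3@4, authorship .....
After op 5 (move_right): buffer="fjnof" (len 5), cursors c1@1 c2@1 c4@1 c3@5, authorship .....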